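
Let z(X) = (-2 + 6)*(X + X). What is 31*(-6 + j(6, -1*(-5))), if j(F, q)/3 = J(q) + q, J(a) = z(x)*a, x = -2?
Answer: -7161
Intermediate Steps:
z(X) = 8*X (z(X) = 4*(2*X) = 8*X)
J(a) = -16*a (J(a) = (8*(-2))*a = -16*a)
j(F, q) = -45*q (j(F, q) = 3*(-16*q + q) = 3*(-15*q) = -45*q)
31*(-6 + j(6, -1*(-5))) = 31*(-6 - (-45)*(-5)) = 31*(-6 - 45*5) = 31*(-6 - 225) = 31*(-231) = -7161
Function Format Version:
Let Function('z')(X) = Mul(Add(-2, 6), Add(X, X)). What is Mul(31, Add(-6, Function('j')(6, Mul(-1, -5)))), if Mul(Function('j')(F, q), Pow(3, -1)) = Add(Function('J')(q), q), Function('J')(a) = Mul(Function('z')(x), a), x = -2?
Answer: -7161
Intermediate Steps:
Function('z')(X) = Mul(8, X) (Function('z')(X) = Mul(4, Mul(2, X)) = Mul(8, X))
Function('J')(a) = Mul(-16, a) (Function('J')(a) = Mul(Mul(8, -2), a) = Mul(-16, a))
Function('j')(F, q) = Mul(-45, q) (Function('j')(F, q) = Mul(3, Add(Mul(-16, q), q)) = Mul(3, Mul(-15, q)) = Mul(-45, q))
Mul(31, Add(-6, Function('j')(6, Mul(-1, -5)))) = Mul(31, Add(-6, Mul(-45, Mul(-1, -5)))) = Mul(31, Add(-6, Mul(-45, 5))) = Mul(31, Add(-6, -225)) = Mul(31, -231) = -7161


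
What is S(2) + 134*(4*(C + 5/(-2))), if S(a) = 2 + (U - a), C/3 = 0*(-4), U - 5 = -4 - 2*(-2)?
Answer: -1335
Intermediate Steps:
U = 5 (U = 5 + (-4 - 2*(-2)) = 5 + (-4 + 4) = 5 + 0 = 5)
C = 0 (C = 3*(0*(-4)) = 3*0 = 0)
S(a) = 7 - a (S(a) = 2 + (5 - a) = 7 - a)
S(2) + 134*(4*(C + 5/(-2))) = (7 - 1*2) + 134*(4*(0 + 5/(-2))) = (7 - 2) + 134*(4*(0 + 5*(-½))) = 5 + 134*(4*(0 - 5/2)) = 5 + 134*(4*(-5/2)) = 5 + 134*(-10) = 5 - 1340 = -1335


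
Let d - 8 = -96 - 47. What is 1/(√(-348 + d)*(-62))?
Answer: I*√483/29946 ≈ 0.0007339*I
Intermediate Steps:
d = -135 (d = 8 + (-96 - 47) = 8 - 143 = -135)
1/(√(-348 + d)*(-62)) = 1/(√(-348 - 135)*(-62)) = 1/(√(-483)*(-62)) = 1/((I*√483)*(-62)) = 1/(-62*I*√483) = I*√483/29946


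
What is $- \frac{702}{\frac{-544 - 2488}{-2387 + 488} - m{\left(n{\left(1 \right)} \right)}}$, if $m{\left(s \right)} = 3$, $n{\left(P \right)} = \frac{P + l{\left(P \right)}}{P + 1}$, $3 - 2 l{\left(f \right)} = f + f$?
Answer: $\frac{102546}{205} \approx 500.22$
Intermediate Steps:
$l{\left(f \right)} = \frac{3}{2} - f$ ($l{\left(f \right)} = \frac{3}{2} - \frac{f + f}{2} = \frac{3}{2} - \frac{2 f}{2} = \frac{3}{2} - f$)
$n{\left(P \right)} = \frac{3}{2 \left(1 + P\right)}$ ($n{\left(P \right)} = \frac{P - \left(- \frac{3}{2} + P\right)}{P + 1} = \frac{3}{2 \left(1 + P\right)}$)
$- \frac{702}{\frac{-544 - 2488}{-2387 + 488} - m{\left(n{\left(1 \right)} \right)}} = - \frac{702}{\frac{-544 - 2488}{-2387 + 488} - 3} = - \frac{702}{- \frac{3032}{-1899} - 3} = - \frac{702}{\left(-3032\right) \left(- \frac{1}{1899}\right) - 3} = - \frac{702}{\frac{3032}{1899} - 3} = - \frac{702}{- \frac{2665}{1899}} = \left(-702\right) \left(- \frac{1899}{2665}\right) = \frac{102546}{205}$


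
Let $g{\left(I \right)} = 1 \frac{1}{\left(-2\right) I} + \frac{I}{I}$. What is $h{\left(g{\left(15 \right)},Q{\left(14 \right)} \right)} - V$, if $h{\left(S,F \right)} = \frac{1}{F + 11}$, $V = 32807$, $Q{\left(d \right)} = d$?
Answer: $- \frac{820174}{25} \approx -32807.0$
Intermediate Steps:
$g{\left(I \right)} = 1 - \frac{1}{2 I}$ ($g{\left(I \right)} = 1 \left(- \frac{1}{2 I}\right) + 1 = - \frac{1}{2 I} + 1 = 1 - \frac{1}{2 I}$)
$h{\left(S,F \right)} = \frac{1}{11 + F}$
$h{\left(g{\left(15 \right)},Q{\left(14 \right)} \right)} - V = \frac{1}{11 + 14} - 32807 = \frac{1}{25} - 32807 = - \frac{820174}{25}$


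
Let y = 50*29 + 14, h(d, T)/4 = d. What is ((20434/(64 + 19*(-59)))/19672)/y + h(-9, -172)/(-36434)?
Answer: 273786450415/277275465084576 ≈ 0.00098742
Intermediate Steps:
h(d, T) = 4*d
y = 1464 (y = 1450 + 14 = 1464)
((20434/(64 + 19*(-59)))/19672)/y + h(-9, -172)/(-36434) = ((20434/(64 + 19*(-59)))/19672)/1464 + (4*(-9))/(-36434) = ((20434/(64 - 1121))*(1/19672))*(1/1464) - 36*(-1/36434) = ((20434/(-1057))*(1/19672))*(1/1464) + 18/18217 = ((20434*(-1/1057))*(1/19672))*(1/1464) + 18/18217 = -20434/1057*1/19672*(1/1464) + 18/18217 = -10217/10396652*1/1464 + 18/18217 = -10217/15220698528 + 18/18217 = 273786450415/277275465084576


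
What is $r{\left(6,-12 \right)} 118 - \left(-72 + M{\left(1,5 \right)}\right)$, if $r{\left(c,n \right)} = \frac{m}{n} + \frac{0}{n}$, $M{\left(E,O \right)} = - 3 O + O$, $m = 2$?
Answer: $\frac{187}{3} \approx 62.333$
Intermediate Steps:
$M{\left(E,O \right)} = - 2 O$
$r{\left(c,n \right)} = \frac{2}{n}$ ($r{\left(c,n \right)} = \frac{2}{n} + \frac{0}{n} = \frac{2}{n} + 0 = \frac{2}{n}$)
$r{\left(6,-12 \right)} 118 - \left(-72 + M{\left(1,5 \right)}\right) = \frac{2}{-12} \cdot 118 + \left(72 - \left(-2\right) 5\right) = 2 \left(- \frac{1}{12}\right) 118 + \left(72 - -10\right) = \left(- \frac{1}{6}\right) 118 + \left(72 + 10\right) = - \frac{59}{3} + 82 = \frac{187}{3}$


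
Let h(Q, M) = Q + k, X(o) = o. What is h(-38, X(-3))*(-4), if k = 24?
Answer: 56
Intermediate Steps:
h(Q, M) = 24 + Q (h(Q, M) = Q + 24 = 24 + Q)
h(-38, X(-3))*(-4) = (24 - 38)*(-4) = -14*(-4) = 56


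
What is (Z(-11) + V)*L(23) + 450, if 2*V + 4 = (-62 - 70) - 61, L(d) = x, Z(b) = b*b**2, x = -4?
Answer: 6168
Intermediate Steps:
Z(b) = b**3
L(d) = -4
V = -197/2 (V = -2 + ((-62 - 70) - 61)/2 = -2 + (-132 - 61)/2 = -2 + (1/2)*(-193) = -2 - 193/2 = -197/2 ≈ -98.500)
(Z(-11) + V)*L(23) + 450 = ((-11)**3 - 197/2)*(-4) + 450 = (-1331 - 197/2)*(-4) + 450 = -2859/2*(-4) + 450 = 5718 + 450 = 6168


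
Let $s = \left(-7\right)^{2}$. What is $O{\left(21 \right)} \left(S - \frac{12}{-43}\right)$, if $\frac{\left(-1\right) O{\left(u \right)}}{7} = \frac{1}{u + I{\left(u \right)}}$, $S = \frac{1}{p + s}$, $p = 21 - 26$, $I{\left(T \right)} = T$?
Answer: $- \frac{571}{11352} \approx -0.0503$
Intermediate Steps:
$p = -5$ ($p = 21 - 26 = -5$)
$s = 49$
$S = \frac{1}{44}$ ($S = \frac{1}{-5 + 49} = \frac{1}{44} \approx 0.022727$)
$O{\left(u \right)} = - \frac{7}{2 u}$ ($O{\left(u \right)} = - \frac{7}{u + u} = - \frac{7}{2 u}$)
$O{\left(21 \right)} \left(S - \frac{12}{-43}\right) = - \frac{7}{2 \cdot 21} \left(\frac{1}{44} - \frac{12}{-43}\right) = \left(- \frac{7}{2}\right) \frac{1}{21} \left(\frac{1}{44} - 12 \left(- \frac{1}{43}\right)\right) = - \frac{\frac{1}{44} - - \frac{12}{43}}{6} = - \frac{\frac{1}{44} + \frac{12}{43}}{6} = \left(- \frac{1}{6}\right) \frac{571}{1892} = - \frac{571}{11352}$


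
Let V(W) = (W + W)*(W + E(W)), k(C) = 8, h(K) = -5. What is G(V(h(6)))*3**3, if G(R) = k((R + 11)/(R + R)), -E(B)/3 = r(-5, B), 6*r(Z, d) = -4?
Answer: 216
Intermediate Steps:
r(Z, d) = -2/3 (r(Z, d) = (1/6)*(-4) = -2/3)
E(B) = 2 (E(B) = -3*(-2/3) = 2)
V(W) = 2*W*(2 + W) (V(W) = (W + W)*(W + 2) = (2*W)*(2 + W) = 2*W*(2 + W))
G(R) = 8
G(V(h(6)))*3**3 = 8*3**3 = 8*27 = 216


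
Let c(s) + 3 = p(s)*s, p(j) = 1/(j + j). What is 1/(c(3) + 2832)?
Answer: 2/5659 ≈ 0.00035342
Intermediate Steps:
p(j) = 1/(2*j)
c(s) = -5/2 (c(s) = -3 + (1/(2*s))*s = -3 + ½ = -5/2)
1/(c(3) + 2832) = 1/(-5/2 + 2832) = 1/(5659/2) = 2/5659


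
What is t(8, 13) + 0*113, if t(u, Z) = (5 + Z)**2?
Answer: 324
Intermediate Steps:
t(8, 13) + 0*113 = (5 + 13)**2 + 0*113 = 18**2 + 0 = 324 + 0 = 324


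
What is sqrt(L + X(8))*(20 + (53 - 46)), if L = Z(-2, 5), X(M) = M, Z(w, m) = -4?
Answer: 54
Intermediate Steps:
L = -4
sqrt(L + X(8))*(20 + (53 - 46)) = sqrt(-4 + 8)*(20 + (53 - 46)) = sqrt(4)*(20 + 7) = 2*27 = 54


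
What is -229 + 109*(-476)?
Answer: -52113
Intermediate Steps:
-229 + 109*(-476) = -229 - 51884 = -52113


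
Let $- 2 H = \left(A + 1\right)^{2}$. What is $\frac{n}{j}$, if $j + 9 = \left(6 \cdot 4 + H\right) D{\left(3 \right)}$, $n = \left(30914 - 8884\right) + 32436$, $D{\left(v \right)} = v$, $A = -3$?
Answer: $\frac{54466}{57} \approx 955.54$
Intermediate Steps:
$H = -2$ ($H = - \frac{\left(-3 + 1\right)^{2}}{2} = - \frac{\left(-2\right)^{2}}{2} = \left(- \frac{1}{2}\right) 4 = -2$)
$n = 54466$ ($n = 22030 + 32436 = 54466$)
$j = 57$ ($j = -9 + \left(6 \cdot 4 - 2\right) 3 = -9 + \left(24 - 2\right) 3 = -9 + 22 \cdot 3 = -9 + 66 = 57$)
$\frac{n}{j} = \frac{54466}{57}$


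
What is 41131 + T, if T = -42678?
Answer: -1547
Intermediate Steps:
41131 + T = 41131 - 42678 = -1547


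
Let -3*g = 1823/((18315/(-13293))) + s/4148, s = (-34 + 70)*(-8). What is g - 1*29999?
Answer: -187127876468/6330885 ≈ -29558.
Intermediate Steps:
s = -288 (s = 36*(-8) = -288)
g = 2792342647/6330885 (g = -(1823/((18315/(-13293))) - 288/4148)/3 = -(1823/((18315*(-1/13293))) - 288*1/4148)/3 = -(1823/(-2035/1477) - 72/1037)/3 = -(1823*(-1477/2035) - 72/1037)/3 = -(-2692571/2035 - 72/1037)/3 = -⅓*(-2792342647/2110295) = 2792342647/6330885 ≈ 441.07)
g - 1*29999 = 2792342647/6330885 - 1*29999 = 2792342647/6330885 - 29999 = -187127876468/6330885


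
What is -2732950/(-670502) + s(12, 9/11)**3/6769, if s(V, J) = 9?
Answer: 1356295322/324187717 ≈ 4.1837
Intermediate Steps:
-2732950/(-670502) + s(12, 9/11)**3/6769 = -2732950/(-670502) + 9**3/6769 = -2732950*(-1/670502) + 729*(1/6769) = 1366475/335251 + 729/6769 = 1356295322/324187717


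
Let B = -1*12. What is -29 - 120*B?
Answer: 1411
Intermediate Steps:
B = -12
-29 - 120*B = -29 - 120*(-12) = -29 + 1440 = 1411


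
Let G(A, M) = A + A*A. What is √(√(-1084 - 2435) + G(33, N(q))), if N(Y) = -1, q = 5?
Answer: √(1122 + 3*I*√391) ≈ 33.508 + 0.8852*I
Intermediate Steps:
G(A, M) = A + A²
√(√(-1084 - 2435) + G(33, N(q))) = √(√(-1084 - 2435) + 33*(1 + 33)) = √(√(-3519) + 33*34) = √(3*I*√391 + 1122) = √(1122 + 3*I*√391)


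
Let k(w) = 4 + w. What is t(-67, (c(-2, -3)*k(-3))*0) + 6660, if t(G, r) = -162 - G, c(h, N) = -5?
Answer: 6565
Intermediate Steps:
t(-67, (c(-2, -3)*k(-3))*0) + 6660 = (-162 - 1*(-67)) + 6660 = (-162 + 67) + 6660 = -95 + 6660 = 6565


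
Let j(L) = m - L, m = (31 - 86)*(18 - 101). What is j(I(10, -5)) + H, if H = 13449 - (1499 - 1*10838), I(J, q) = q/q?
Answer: 27352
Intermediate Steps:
I(J, q) = 1
H = 22788 (H = 13449 - (1499 - 10838) = 13449 - 1*(-9339) = 13449 + 9339 = 22788)
m = 4565 (m = -55*(-83) = 4565)
j(L) = 4565 - L
j(I(10, -5)) + H = (4565 - 1*1) + 22788 = (4565 - 1) + 22788 = 4564 + 22788 = 27352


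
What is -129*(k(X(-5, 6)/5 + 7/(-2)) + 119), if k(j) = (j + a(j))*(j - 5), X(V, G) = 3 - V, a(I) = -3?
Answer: -1971249/100 ≈ -19713.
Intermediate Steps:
k(j) = (-5 + j)*(-3 + j) (k(j) = (j - 3)*(j - 5) = (-3 + j)*(-5 + j) = (-5 + j)*(-3 + j))
-129*(k(X(-5, 6)/5 + 7/(-2)) + 119) = -129*((15 + ((3 - 1*(-5))/5 + 7/(-2))² - 8*((3 - 1*(-5))/5 + 7/(-2))) + 119) = -129*((15 + ((3 + 5)*(⅕) + 7*(-½))² - 8*((3 + 5)*(⅕) + 7*(-½))) + 119) = -129*((15 + (8*(⅕) - 7/2)² - 8*(8*(⅕) - 7/2)) + 119) = -129*((15 + (8/5 - 7/2)² - 8*(8/5 - 7/2)) + 119) = -129*((15 + (-19/10)² - 8*(-19/10)) + 119) = -129*((15 + 361/100 + 76/5) + 119) = -129*(3381/100 + 119) = -129*15281/100 = -1971249/100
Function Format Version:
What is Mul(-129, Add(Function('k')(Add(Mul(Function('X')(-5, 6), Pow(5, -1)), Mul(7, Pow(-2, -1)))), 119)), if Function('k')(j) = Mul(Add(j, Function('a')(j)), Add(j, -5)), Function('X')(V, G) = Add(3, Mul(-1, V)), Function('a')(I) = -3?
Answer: Rational(-1971249, 100) ≈ -19713.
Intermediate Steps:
Function('k')(j) = Mul(Add(-5, j), Add(-3, j)) (Function('k')(j) = Mul(Add(j, -3), Add(j, -5)) = Mul(Add(-3, j), Add(-5, j)) = Mul(Add(-5, j), Add(-3, j)))
Mul(-129, Add(Function('k')(Add(Mul(Function('X')(-5, 6), Pow(5, -1)), Mul(7, Pow(-2, -1)))), 119)) = Mul(-129, Add(Add(15, Pow(Add(Mul(Add(3, Mul(-1, -5)), Pow(5, -1)), Mul(7, Pow(-2, -1))), 2), Mul(-8, Add(Mul(Add(3, Mul(-1, -5)), Pow(5, -1)), Mul(7, Pow(-2, -1))))), 119)) = Mul(-129, Add(Add(15, Pow(Add(Mul(Add(3, 5), Rational(1, 5)), Mul(7, Rational(-1, 2))), 2), Mul(-8, Add(Mul(Add(3, 5), Rational(1, 5)), Mul(7, Rational(-1, 2))))), 119)) = Mul(-129, Add(Add(15, Pow(Add(Mul(8, Rational(1, 5)), Rational(-7, 2)), 2), Mul(-8, Add(Mul(8, Rational(1, 5)), Rational(-7, 2)))), 119)) = Mul(-129, Add(Add(15, Pow(Add(Rational(8, 5), Rational(-7, 2)), 2), Mul(-8, Add(Rational(8, 5), Rational(-7, 2)))), 119)) = Mul(-129, Add(Add(15, Pow(Rational(-19, 10), 2), Mul(-8, Rational(-19, 10))), 119)) = Mul(-129, Add(Add(15, Rational(361, 100), Rational(76, 5)), 119)) = Mul(-129, Add(Rational(3381, 100), 119)) = Mul(-129, Rational(15281, 100)) = Rational(-1971249, 100)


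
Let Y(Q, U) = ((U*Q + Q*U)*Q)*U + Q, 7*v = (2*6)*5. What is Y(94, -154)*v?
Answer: 25146554760/7 ≈ 3.5924e+9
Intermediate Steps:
v = 60/7 (v = ((2*6)*5)/7 = (12*5)/7 = (⅐)*60 = 60/7 ≈ 8.5714)
Y(Q, U) = Q + 2*Q²*U² (Y(Q, U) = ((Q*U + Q*U)*Q)*U + Q = ((2*Q*U)*Q)*U + Q = (2*U*Q²)*U + Q = 2*Q²*U² + Q = Q + 2*Q²*U²)
Y(94, -154)*v = (94*(1 + 2*94*(-154)²))*(60/7) = (94*(1 + 2*94*23716))*(60/7) = (94*(1 + 4458608))*(60/7) = (94*4458609)*(60/7) = 419109246*(60/7) = 25146554760/7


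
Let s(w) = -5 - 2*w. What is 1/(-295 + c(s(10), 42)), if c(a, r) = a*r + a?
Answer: -1/1370 ≈ -0.00072993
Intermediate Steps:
c(a, r) = a + a*r
1/(-295 + c(s(10), 42)) = 1/(-295 + (-5 - 2*10)*(1 + 42)) = 1/(-295 + (-5 - 20)*43) = 1/(-295 - 25*43) = 1/(-295 - 1075) = 1/(-1370) = -1/1370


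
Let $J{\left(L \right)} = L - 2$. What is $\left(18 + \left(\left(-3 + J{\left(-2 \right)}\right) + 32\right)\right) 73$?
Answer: $3139$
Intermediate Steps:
$J{\left(L \right)} = -2 + L$
$\left(18 + \left(\left(-3 + J{\left(-2 \right)}\right) + 32\right)\right) 73 = \left(18 + \left(\left(-3 - 4\right) + 32\right)\right) 73 = \left(18 + \left(-7 + 32\right)\right) 73 = \left(18 + 25\right) 73 = 43 \cdot 73 = 3139$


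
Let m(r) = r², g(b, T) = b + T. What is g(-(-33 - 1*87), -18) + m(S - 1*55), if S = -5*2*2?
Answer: 5727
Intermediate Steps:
S = -20 (S = -10*2 = -20)
g(b, T) = T + b
g(-(-33 - 1*87), -18) + m(S - 1*55) = (-18 - (-33 - 1*87)) + (-20 - 1*55)² = (-18 - (-33 - 87)) + (-20 - 55)² = (-18 - 1*(-120)) + (-75)² = (-18 + 120) + 5625 = 102 + 5625 = 5727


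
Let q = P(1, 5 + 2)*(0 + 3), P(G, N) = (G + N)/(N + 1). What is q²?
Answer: 9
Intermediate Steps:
P(G, N) = (G + N)/(1 + N)
q = 3 (q = ((1 + (5 + 2))/(1 + (5 + 2)))*(0 + 3) = ((1 + 7)/(1 + 7))*3 = (8/8)*3 = ((⅛)*8)*3 = 1*3 = 3)
q² = 3² = 9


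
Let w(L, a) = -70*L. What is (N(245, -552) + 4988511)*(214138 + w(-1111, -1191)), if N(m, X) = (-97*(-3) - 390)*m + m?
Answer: 1449177557908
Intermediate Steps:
N(m, X) = -98*m (N(m, X) = (291 - 390)*m + m = -99*m + m = -98*m)
(N(245, -552) + 4988511)*(214138 + w(-1111, -1191)) = (-98*245 + 4988511)*(214138 - 70*(-1111)) = (-24010 + 4988511)*(214138 + 77770) = 4964501*291908 = 1449177557908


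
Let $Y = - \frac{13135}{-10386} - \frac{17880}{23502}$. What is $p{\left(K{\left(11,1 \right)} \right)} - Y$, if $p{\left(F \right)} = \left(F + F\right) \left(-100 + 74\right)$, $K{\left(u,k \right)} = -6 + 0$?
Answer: $\frac{12672272629}{40681962} \approx 311.5$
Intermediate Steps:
$Y = \frac{20499515}{40681962}$ ($Y = \left(-13135\right) \left(- \frac{1}{10386}\right) - \frac{2980}{3917} = \frac{13135}{10386} - \frac{2980}{3917} = \frac{20499515}{40681962} \approx 0.5039$)
$K{\left(u,k \right)} = -6$
$p{\left(F \right)} = - 52 F$ ($p{\left(F \right)} = 2 F \left(-26\right) = - 52 F$)
$p{\left(K{\left(11,1 \right)} \right)} - Y = \left(-52\right) \left(-6\right) - \frac{20499515}{40681962} = 312 - \frac{20499515}{40681962} = \frac{12672272629}{40681962}$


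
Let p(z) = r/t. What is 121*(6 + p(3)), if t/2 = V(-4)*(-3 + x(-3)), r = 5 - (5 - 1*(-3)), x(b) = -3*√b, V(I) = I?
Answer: 23111/32 + 121*I*√3/32 ≈ 722.22 + 6.5493*I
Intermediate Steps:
r = -3 (r = 5 - (5 + 3) = 5 - 1*8 = 5 - 8 = -3)
t = 24 + 24*I*√3 (t = 2*(-4*(-3 - 3*I*√3)) = 2*(12 + 12*I*√3) = 24 + 24*I*√3 ≈ 24.0 + 41.569*I)
p(z) = -3/(24 + 24*I*√3)
121*(6 + p(3)) = 121*(6 + I/(8*(√3 - I))) = 726 + 121*I/(8*(√3 - I))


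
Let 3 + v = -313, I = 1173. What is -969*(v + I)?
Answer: -830433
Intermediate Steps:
v = -316 (v = -3 - 313 = -316)
-969*(v + I) = -969*(-316 + 1173) = -969*857 = -830433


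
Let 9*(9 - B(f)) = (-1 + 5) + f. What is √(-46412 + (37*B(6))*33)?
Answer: I*√331017/3 ≈ 191.78*I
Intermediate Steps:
B(f) = 77/9 - f/9 (B(f) = 9 - ((-1 + 5) + f)/9 = 9 - (4 + f)/9 = 9 + (-4/9 - f/9) = 77/9 - f/9)
√(-46412 + (37*B(6))*33) = √(-46412 + (37*(77/9 - ⅑*6))*33) = √(-46412 + (37*(77/9 - ⅔))*33) = √(-46412 + (37*(71/9))*33) = √(-46412 + (2627/9)*33) = √(-46412 + 28897/3) = √(-110339/3) = I*√331017/3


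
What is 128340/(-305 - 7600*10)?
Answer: -8556/5087 ≈ -1.6819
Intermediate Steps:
128340/(-305 - 7600*10) = 128340/(-305 - 475*160) = 128340/(-305 - 76000) = 128340/(-76305) = 128340*(-1/76305) = -8556/5087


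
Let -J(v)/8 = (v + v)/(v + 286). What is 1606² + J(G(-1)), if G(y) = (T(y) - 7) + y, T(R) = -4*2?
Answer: 348196988/135 ≈ 2.5792e+6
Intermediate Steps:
T(R) = -8
G(y) = -15 + y (G(y) = (-8 - 7) + y = -15 + y)
J(v) = -16*v/(286 + v) (J(v) = -8*(v + v)/(v + 286) = -8*2*v/(286 + v) = -16*v/(286 + v))
1606² + J(G(-1)) = 1606² - 16*(-15 - 1)/(286 + (-15 - 1)) = 2579236 - 16*(-16)/(286 - 16) = 2579236 - 16*(-16)/270 = 2579236 - 16*(-16)*1/270 = 2579236 + 128/135 = 348196988/135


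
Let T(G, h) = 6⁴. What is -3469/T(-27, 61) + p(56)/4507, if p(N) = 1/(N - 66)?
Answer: -78174563/29205360 ≈ -2.6767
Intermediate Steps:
p(N) = 1/(-66 + N)
T(G, h) = 1296
-3469/T(-27, 61) + p(56)/4507 = -3469/1296 + 1/((-66 + 56)*4507) = -3469*1/1296 + (1/4507)/(-10) = -3469/1296 - ⅒*1/4507 = -3469/1296 - 1/45070 = -78174563/29205360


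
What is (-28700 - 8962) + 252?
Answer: -37410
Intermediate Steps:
(-28700 - 8962) + 252 = -37662 + 252 = -37410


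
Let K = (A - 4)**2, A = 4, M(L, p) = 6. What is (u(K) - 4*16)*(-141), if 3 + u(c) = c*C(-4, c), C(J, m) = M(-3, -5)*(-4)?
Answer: 9447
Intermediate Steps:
C(J, m) = -24 (C(J, m) = 6*(-4) = -24)
K = 0 (K = (4 - 4)**2 = 0**2 = 0)
u(c) = -3 - 24*c (u(c) = -3 + c*(-24) = -3 - 24*c)
(u(K) - 4*16)*(-141) = ((-3 - 24*0) - 4*16)*(-141) = ((-3 + 0) - 64)*(-141) = (-3 - 64)*(-141) = -67*(-141) = 9447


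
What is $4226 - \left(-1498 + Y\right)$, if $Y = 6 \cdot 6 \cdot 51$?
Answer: $3888$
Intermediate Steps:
$Y = 1836$ ($Y = 36 \cdot 51 = 1836$)
$4226 - \left(-1498 + Y\right) = 4226 + \left(1498 - 1836\right) = 4226 - 338 = 3888$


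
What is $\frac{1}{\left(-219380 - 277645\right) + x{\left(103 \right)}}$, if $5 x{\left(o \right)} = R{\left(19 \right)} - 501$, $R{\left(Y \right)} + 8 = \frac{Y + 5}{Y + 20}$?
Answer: $- \frac{65}{32313234} \approx -2.0116 \cdot 10^{-6}$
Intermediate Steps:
$R{\left(Y \right)} = -8 + \frac{5 + Y}{20 + Y}$ ($R{\left(Y \right)} = -8 + \frac{Y + 5}{Y + 20} = -8 + \frac{5 + Y}{20 + Y}$)
$x{\left(o \right)} = - \frac{6609}{65}$ ($x{\left(o \right)} = \frac{\frac{-155 - 133}{20 + 19} - 501}{5} = \frac{\frac{-155 - 133}{39} - 501}{5} = \frac{\frac{1}{39} \left(-288\right) - 501}{5} = \frac{- \frac{96}{13} - 501}{5} = \frac{1}{5} \left(- \frac{6609}{13}\right) = - \frac{6609}{65}$)
$\frac{1}{\left(-219380 - 277645\right) + x{\left(103 \right)}} = \frac{1}{\left(-219380 - 277645\right) - \frac{6609}{65}} = \frac{1}{-497025 - \frac{6609}{65}} = \frac{1}{- \frac{32313234}{65}} = - \frac{65}{32313234}$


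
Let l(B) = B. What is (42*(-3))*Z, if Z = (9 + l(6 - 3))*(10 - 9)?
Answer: -1512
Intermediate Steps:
Z = 12 (Z = (9 + (6 - 3))*(10 - 9) = (9 + 3)*1 = 12*1 = 12)
(42*(-3))*Z = (42*(-3))*12 = -126*12 = -1512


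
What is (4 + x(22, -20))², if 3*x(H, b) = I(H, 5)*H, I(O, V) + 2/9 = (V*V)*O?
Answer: 11873153296/729 ≈ 1.6287e+7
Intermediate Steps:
I(O, V) = -2/9 + O*V² (I(O, V) = -2/9 + (V*V)*O = -2/9 + V²*O = -2/9 + O*V²)
x(H, b) = H*(-2/9 + 25*H)/3 (x(H, b) = ((-2/9 + H*5²)*H)/3 = ((-2/9 + H*25)*H)/3 = ((-2/9 + 25*H)*H)/3 = (H*(-2/9 + 25*H))/3 = H*(-2/9 + 25*H)/3)
(4 + x(22, -20))² = (4 + (1/27)*22*(-2 + 225*22))² = (4 + (1/27)*22*(-2 + 4950))² = (4 + (1/27)*22*4948)² = (4 + 108856/27)² = (108964/27)² = 11873153296/729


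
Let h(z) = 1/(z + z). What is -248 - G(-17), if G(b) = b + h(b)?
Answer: -7853/34 ≈ -230.97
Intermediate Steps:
h(z) = 1/(2*z)
G(b) = b + 1/(2*b)
-248 - G(-17) = -248 - (-17 + (1/2)/(-17)) = -248 - (-17 + (1/2)*(-1/17)) = -248 - (-17 - 1/34) = -248 - 1*(-579/34) = -248 + 579/34 = -7853/34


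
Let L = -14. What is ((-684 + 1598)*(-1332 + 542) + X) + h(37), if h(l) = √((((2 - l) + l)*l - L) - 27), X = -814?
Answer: -722874 + √61 ≈ -7.2287e+5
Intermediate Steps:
h(l) = √(-13 + 2*l) (h(l) = √((((2 - l) + l)*l - 1*(-14)) - 27) = √((2*l + 14) - 27) = √((14 + 2*l) - 27) = √(-13 + 2*l))
((-684 + 1598)*(-1332 + 542) + X) + h(37) = ((-684 + 1598)*(-1332 + 542) - 814) + √(-13 + 2*37) = (914*(-790) - 814) + √(-13 + 74) = (-722060 - 814) + √61 = -722874 + √61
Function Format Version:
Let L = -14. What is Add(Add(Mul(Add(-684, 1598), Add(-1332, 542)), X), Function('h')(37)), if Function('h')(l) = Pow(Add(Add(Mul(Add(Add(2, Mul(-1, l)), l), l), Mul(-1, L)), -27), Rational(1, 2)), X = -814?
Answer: Add(-722874, Pow(61, Rational(1, 2))) ≈ -7.2287e+5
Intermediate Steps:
Function('h')(l) = Pow(Add(-13, Mul(2, l)), Rational(1, 2)) (Function('h')(l) = Pow(Add(Add(Mul(Add(Add(2, Mul(-1, l)), l), l), Mul(-1, -14)), -27), Rational(1, 2)) = Pow(Add(Add(Mul(2, l), 14), -27), Rational(1, 2)) = Pow(Add(Add(14, Mul(2, l)), -27), Rational(1, 2)) = Pow(Add(-13, Mul(2, l)), Rational(1, 2)))
Add(Add(Mul(Add(-684, 1598), Add(-1332, 542)), X), Function('h')(37)) = Add(Add(Mul(Add(-684, 1598), Add(-1332, 542)), -814), Pow(Add(-13, Mul(2, 37)), Rational(1, 2))) = Add(Add(Mul(914, -790), -814), Pow(Add(-13, 74), Rational(1, 2))) = Add(Add(-722060, -814), Pow(61, Rational(1, 2))) = Add(-722874, Pow(61, Rational(1, 2)))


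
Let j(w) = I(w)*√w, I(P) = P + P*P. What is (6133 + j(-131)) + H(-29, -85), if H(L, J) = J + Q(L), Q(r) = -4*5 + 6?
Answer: 6034 + 17030*I*√131 ≈ 6034.0 + 1.9492e+5*I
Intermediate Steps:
Q(r) = -14 (Q(r) = -20 + 6 = -14)
H(L, J) = -14 + J (H(L, J) = J - 14 = -14 + J)
I(P) = P + P²
j(w) = w^(3/2)*(1 + w) (j(w) = (w*(1 + w))*√w = w^(3/2)*(1 + w))
(6133 + j(-131)) + H(-29, -85) = (6133 + (-131)^(3/2)*(1 - 131)) + (-14 - 85) = (6133 - 131*I*√131*(-130)) - 99 = (6133 + 17030*I*√131) - 99 = 6034 + 17030*I*√131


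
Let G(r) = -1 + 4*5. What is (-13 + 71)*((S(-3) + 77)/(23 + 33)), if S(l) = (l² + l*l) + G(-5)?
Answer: 1653/14 ≈ 118.07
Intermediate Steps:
G(r) = 19 (G(r) = -1 + 20 = 19)
S(l) = 19 + 2*l² (S(l) = (l² + l*l) + 19 = (l² + l²) + 19 = 2*l² + 19 = 19 + 2*l²)
(-13 + 71)*((S(-3) + 77)/(23 + 33)) = (-13 + 71)*(((19 + 2*(-3)²) + 77)/(23 + 33)) = 58*(((19 + 2*9) + 77)/56) = 58*(((19 + 18) + 77)*(1/56)) = 58*((37 + 77)*(1/56)) = 58*(114*(1/56)) = 58*(57/28) = 1653/14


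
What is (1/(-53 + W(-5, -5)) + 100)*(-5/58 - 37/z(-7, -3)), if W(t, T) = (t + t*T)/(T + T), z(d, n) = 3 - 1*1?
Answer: -269451/145 ≈ -1858.3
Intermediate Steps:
z(d, n) = 2 (z(d, n) = 3 - 1 = 2)
W(t, T) = (t + T*t)/(2*T) (W(t, T) = (t + T*t)/((2*T)) = (t + T*t)*(1/(2*T)) = (t + T*t)/(2*T))
(1/(-53 + W(-5, -5)) + 100)*(-5/58 - 37/z(-7, -3)) = (1/(-53 + (1/2)*(-5)*(1 - 5)/(-5)) + 100)*(-5/58 - 37/2) = (1/(-53 + (1/2)*(-5)*(-1/5)*(-4)) + 100)*(-5*1/58 - 37*1/2) = (1/(-53 - 2) + 100)*(-5/58 - 37/2) = (1/(-55) + 100)*(-539/29) = (-1/55 + 100)*(-539/29) = (5499/55)*(-539/29) = -269451/145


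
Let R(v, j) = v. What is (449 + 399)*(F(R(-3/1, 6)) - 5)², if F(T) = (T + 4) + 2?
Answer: 3392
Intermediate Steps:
F(T) = 6 + T (F(T) = (4 + T) + 2 = 6 + T)
(449 + 399)*(F(R(-3/1, 6)) - 5)² = (449 + 399)*((6 - 3/1) - 5)² = 848*((6 - 3*1) - 5)² = 848*((6 - 3) - 5)² = 848*(3 - 5)² = 848*(-2)² = 848*4 = 3392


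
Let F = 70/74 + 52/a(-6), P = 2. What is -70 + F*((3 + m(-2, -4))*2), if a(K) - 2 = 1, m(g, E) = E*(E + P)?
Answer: 36868/111 ≈ 332.14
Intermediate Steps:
m(g, E) = E*(2 + E) (m(g, E) = E*(E + 2) = E*(2 + E))
a(K) = 3 (a(K) = 2 + 1 = 3)
F = 2029/111 (F = 70/74 + 52/3 = 70*(1/74) + 52*(1/3) = 35/37 + 52/3 = 2029/111 ≈ 18.279)
-70 + F*((3 + m(-2, -4))*2) = -70 + 2029*((3 - 4*(2 - 4))*2)/111 = -70 + 2029*((3 - 4*(-2))*2)/111 = -70 + 2029*((3 + 8)*2)/111 = -70 + 2029*(11*2)/111 = -70 + (2029/111)*22 = -70 + 44638/111 = 36868/111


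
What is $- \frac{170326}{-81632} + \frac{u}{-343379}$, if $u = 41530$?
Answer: $\frac{27548097297}{14015357264} \approx 1.9656$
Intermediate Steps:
$- \frac{170326}{-81632} + \frac{u}{-343379} = - \frac{170326}{-81632} + \frac{41530}{-343379} = \left(-170326\right) \left(- \frac{1}{81632}\right) + 41530 \left(- \frac{1}{343379}\right) = \frac{85163}{40816} - \frac{41530}{343379} = \frac{27548097297}{14015357264}$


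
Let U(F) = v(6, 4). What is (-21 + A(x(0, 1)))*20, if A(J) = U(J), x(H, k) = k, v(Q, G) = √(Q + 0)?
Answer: -420 + 20*√6 ≈ -371.01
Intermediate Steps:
v(Q, G) = √Q
U(F) = √6
A(J) = √6
(-21 + A(x(0, 1)))*20 = (-21 + √6)*20 = -420 + 20*√6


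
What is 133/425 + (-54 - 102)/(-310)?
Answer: 10753/13175 ≈ 0.81617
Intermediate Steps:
133/425 + (-54 - 102)/(-310) = 133*(1/425) - 156*(-1/310) = 133/425 + 78/155 = 10753/13175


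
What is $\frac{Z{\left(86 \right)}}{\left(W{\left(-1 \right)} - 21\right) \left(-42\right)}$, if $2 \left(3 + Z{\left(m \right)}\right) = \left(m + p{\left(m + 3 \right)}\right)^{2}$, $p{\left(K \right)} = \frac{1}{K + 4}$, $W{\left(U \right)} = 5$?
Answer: $\frac{63932107}{11624256} \approx 5.4999$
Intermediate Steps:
$p{\left(K \right)} = \frac{1}{4 + K}$
$Z{\left(m \right)} = -3 + \frac{\left(m + \frac{1}{7 + m}\right)^{2}}{2}$ ($Z{\left(m \right)} = -3 + \frac{\left(m + \frac{1}{4 + \left(m + 3\right)}\right)^{2}}{2} = -3 + \frac{\left(m + \frac{1}{4 + \left(3 + m\right)}\right)^{2}}{2} = -3 + \frac{\left(m + \frac{1}{7 + m}\right)^{2}}{2}$)
$\frac{Z{\left(86 \right)}}{\left(W{\left(-1 \right)} - 21\right) \left(-42\right)} = \frac{-3 + \frac{\left(1 + 86^{2} + 7 \cdot 86\right)^{2}}{2 \left(7 + 86\right)^{2}}}{\left(5 - 21\right) \left(-42\right)} = \frac{-3 + \frac{\left(1 + 7396 + 602\right)^{2}}{2 \cdot 8649}}{\left(5 - 21\right) \left(-42\right)} = \frac{-3 + \frac{1}{2} \cdot \frac{1}{8649} \cdot 7999^{2}}{\left(-16\right) \left(-42\right)} = \frac{-3 + \frac{1}{2} \cdot \frac{1}{8649} \cdot 63984001}{672} = \left(-3 + \frac{63984001}{17298}\right) \frac{1}{672} = \frac{63932107}{17298} \cdot \frac{1}{672} = \frac{63932107}{11624256}$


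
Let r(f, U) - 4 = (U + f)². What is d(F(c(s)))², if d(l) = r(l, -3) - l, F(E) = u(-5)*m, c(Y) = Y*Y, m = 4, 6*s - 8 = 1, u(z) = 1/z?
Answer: 231361/625 ≈ 370.18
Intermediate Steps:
r(f, U) = 4 + (U + f)²
u(z) = 1/z
s = 3/2 (s = 4/3 + (⅙)*1 = 4/3 + ⅙ = 3/2 ≈ 1.5000)
c(Y) = Y²
F(E) = -⅘ (F(E) = 4/(-5) = -⅕*4 = -⅘)
d(l) = 4 + (-3 + l)² - l (d(l) = (4 + (-3 + l)²) - l = 4 + (-3 + l)² - l)
d(F(c(s)))² = (4 + (-3 - ⅘)² - 1*(-⅘))² = (4 + (-19/5)² + ⅘)² = (4 + 361/25 + ⅘)² = (481/25)² = 231361/625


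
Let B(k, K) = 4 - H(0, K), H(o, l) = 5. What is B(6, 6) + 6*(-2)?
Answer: -13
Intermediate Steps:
B(k, K) = -1 (B(k, K) = 4 - 1*5 = 4 - 5 = -1)
B(6, 6) + 6*(-2) = -1 + 6*(-2) = -1 - 12 = -13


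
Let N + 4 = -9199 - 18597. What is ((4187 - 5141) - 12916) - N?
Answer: 13930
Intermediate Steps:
N = -27800 (N = -4 + (-9199 - 18597) = -4 - 27796 = -27800)
((4187 - 5141) - 12916) - N = ((4187 - 5141) - 12916) - 1*(-27800) = (-954 - 12916) + 27800 = -13870 + 27800 = 13930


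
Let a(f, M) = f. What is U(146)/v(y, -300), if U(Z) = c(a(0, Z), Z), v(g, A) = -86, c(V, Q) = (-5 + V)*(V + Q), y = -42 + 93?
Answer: 365/43 ≈ 8.4884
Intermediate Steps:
y = 51
c(V, Q) = (-5 + V)*(Q + V)
U(Z) = -5*Z (U(Z) = 0² - 5*Z - 5*0 + Z*0 = 0 - 5*Z + 0 + 0 = -5*Z)
U(146)/v(y, -300) = -5*146/(-86) = -730*(-1/86) = 365/43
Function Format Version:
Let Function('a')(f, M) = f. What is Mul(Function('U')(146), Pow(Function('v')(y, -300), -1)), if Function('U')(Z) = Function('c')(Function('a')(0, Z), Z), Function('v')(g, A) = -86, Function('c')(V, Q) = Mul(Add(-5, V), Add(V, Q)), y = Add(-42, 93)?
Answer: Rational(365, 43) ≈ 8.4884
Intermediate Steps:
y = 51
Function('c')(V, Q) = Mul(Add(-5, V), Add(Q, V))
Function('U')(Z) = Mul(-5, Z) (Function('U')(Z) = Add(Pow(0, 2), Mul(-5, Z), Mul(-5, 0), Mul(Z, 0)) = Add(0, Mul(-5, Z), 0, 0) = Mul(-5, Z))
Mul(Function('U')(146), Pow(Function('v')(y, -300), -1)) = Mul(Mul(-5, 146), Pow(-86, -1)) = Mul(-730, Rational(-1, 86)) = Rational(365, 43)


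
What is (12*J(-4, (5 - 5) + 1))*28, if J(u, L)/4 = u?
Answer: -5376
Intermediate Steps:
J(u, L) = 4*u
(12*J(-4, (5 - 5) + 1))*28 = (12*(4*(-4)))*28 = (12*(-16))*28 = -192*28 = -5376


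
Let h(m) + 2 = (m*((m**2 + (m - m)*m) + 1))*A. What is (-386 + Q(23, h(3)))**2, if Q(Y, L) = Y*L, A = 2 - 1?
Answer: 66564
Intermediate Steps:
A = 1
h(m) = -2 + m*(1 + m**2) (h(m) = -2 + (m*((m**2 + (m - m)*m) + 1))*1 = -2 + (m*((m**2 + 0*m) + 1))*1 = -2 + (m*((m**2 + 0) + 1))*1 = -2 + (m*(m**2 + 1))*1 = -2 + (m*(1 + m**2))*1 = -2 + m*(1 + m**2))
Q(Y, L) = L*Y
(-386 + Q(23, h(3)))**2 = (-386 + (-2 + 3 + 3**3)*23)**2 = (-386 + (-2 + 3 + 27)*23)**2 = (-386 + 28*23)**2 = (-386 + 644)**2 = 258**2 = 66564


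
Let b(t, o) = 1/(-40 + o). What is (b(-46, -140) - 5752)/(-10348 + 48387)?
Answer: -1035361/6847020 ≈ -0.15121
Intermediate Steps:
(b(-46, -140) - 5752)/(-10348 + 48387) = (1/(-40 - 140) - 5752)/(-10348 + 48387) = (1/(-180) - 5752)/38039 = (-1/180 - 5752)*(1/38039) = -1035361/180*1/38039 = -1035361/6847020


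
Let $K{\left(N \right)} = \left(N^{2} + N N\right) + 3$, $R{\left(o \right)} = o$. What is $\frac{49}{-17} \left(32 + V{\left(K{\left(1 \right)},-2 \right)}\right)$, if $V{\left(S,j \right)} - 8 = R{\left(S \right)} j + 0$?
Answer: $- \frac{1470}{17} \approx -86.471$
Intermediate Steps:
$K{\left(N \right)} = 3 + 2 N^{2}$ ($K{\left(N \right)} = \left(N^{2} + N^{2}\right) + 3 = 2 N^{2} + 3 = 3 + 2 N^{2}$)
$V{\left(S,j \right)} = 8 + S j$ ($V{\left(S,j \right)} = 8 + \left(S j + 0\right) = 8 + S j$)
$\frac{49}{-17} \left(32 + V{\left(K{\left(1 \right)},-2 \right)}\right) = \frac{49}{-17} \left(32 + \left(8 + \left(3 + 2 \cdot 1^{2}\right) \left(-2\right)\right)\right) = 49 \left(- \frac{1}{17}\right) \left(32 + \left(8 + \left(3 + 2 \cdot 1\right) \left(-2\right)\right)\right) = - \frac{49 \left(32 + \left(8 + \left(3 + 2\right) \left(-2\right)\right)\right)}{17} = - \frac{49 \left(32 + \left(8 + 5 \left(-2\right)\right)\right)}{17} = - \frac{49 \left(32 + \left(8 - 10\right)\right)}{17} = - \frac{49 \left(32 - 2\right)}{17} = \left(- \frac{49}{17}\right) 30 = - \frac{1470}{17}$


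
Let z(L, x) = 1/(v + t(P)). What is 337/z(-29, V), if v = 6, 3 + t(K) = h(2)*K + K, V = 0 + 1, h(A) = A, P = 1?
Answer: 2022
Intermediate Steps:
V = 1
t(K) = -3 + 3*K (t(K) = -3 + (2*K + K) = -3 + 3*K)
z(L, x) = ⅙ (z(L, x) = 1/(6 + (-3 + 3*1)) = 1/(6 + (-3 + 3)) = 1/(6 + 0) = 1/6 = ⅙)
337/z(-29, V) = 337/(⅙) = 337*6 = 2022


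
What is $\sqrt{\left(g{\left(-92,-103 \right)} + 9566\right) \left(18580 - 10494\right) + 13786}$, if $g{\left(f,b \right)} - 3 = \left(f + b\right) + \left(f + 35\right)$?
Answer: $2 \sqrt{18837762} \approx 8680.5$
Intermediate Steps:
$g{\left(f,b \right)} = 38 + b + 2 f$ ($g{\left(f,b \right)} = 3 + \left(\left(f + b\right) + \left(f + 35\right)\right) = 3 + \left(\left(b + f\right) + \left(35 + f\right)\right) = 3 + \left(35 + b + 2 f\right) = 38 + b + 2 f$)
$\sqrt{\left(g{\left(-92,-103 \right)} + 9566\right) \left(18580 - 10494\right) + 13786} = \sqrt{\left(\left(38 - 103 + 2 \left(-92\right)\right) + 9566\right) \left(18580 - 10494\right) + 13786} = \sqrt{\left(\left(38 - 103 - 184\right) + 9566\right) 8086 + 13786} = \sqrt{\left(-249 + 9566\right) 8086 + 13786} = \sqrt{9317 \cdot 8086 + 13786} = \sqrt{75337262 + 13786} = \sqrt{75351048} = 2 \sqrt{18837762}$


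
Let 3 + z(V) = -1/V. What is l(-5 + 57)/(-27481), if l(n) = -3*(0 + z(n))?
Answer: -471/1429012 ≈ -0.00032960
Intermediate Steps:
z(V) = -3 - 1/V
l(n) = 9 + 3/n (l(n) = -3*(0 + (-3 - 1/n)) = -3*(-3 - 1/n) = 9 + 3/n)
l(-5 + 57)/(-27481) = (9 + 3/(-5 + 57))/(-27481) = (9 + 3/52)*(-1/27481) = (471/52)*(-1/27481) = -471/1429012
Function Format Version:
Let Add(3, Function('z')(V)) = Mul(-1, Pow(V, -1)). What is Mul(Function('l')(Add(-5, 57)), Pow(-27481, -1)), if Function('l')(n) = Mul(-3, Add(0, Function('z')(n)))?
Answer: Rational(-471, 1429012) ≈ -0.00032960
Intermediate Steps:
Function('z')(V) = Add(-3, Mul(-1, Pow(V, -1)))
Function('l')(n) = Add(9, Mul(3, Pow(n, -1))) (Function('l')(n) = Mul(-3, Add(0, Add(-3, Mul(-1, Pow(n, -1))))) = Mul(-3, Add(-3, Mul(-1, Pow(n, -1)))) = Add(9, Mul(3, Pow(n, -1))))
Mul(Function('l')(Add(-5, 57)), Pow(-27481, -1)) = Mul(Add(9, Mul(3, Pow(Add(-5, 57), -1))), Pow(-27481, -1)) = Mul(Add(9, Mul(3, Pow(52, -1))), Rational(-1, 27481)) = Mul(Add(9, Mul(3, Rational(1, 52))), Rational(-1, 27481)) = Mul(Add(9, Rational(3, 52)), Rational(-1, 27481)) = Mul(Rational(471, 52), Rational(-1, 27481)) = Rational(-471, 1429012)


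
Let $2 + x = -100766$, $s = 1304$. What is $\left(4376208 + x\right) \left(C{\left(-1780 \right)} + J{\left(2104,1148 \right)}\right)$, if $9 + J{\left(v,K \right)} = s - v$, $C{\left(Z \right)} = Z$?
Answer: $-11069114160$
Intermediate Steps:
$x = -100768$ ($x = -2 - 100766 = -100768$)
$J{\left(v,K \right)} = 1295 - v$ ($J{\left(v,K \right)} = -9 - \left(-1304 + v\right) = 1295 - v$)
$\left(4376208 + x\right) \left(C{\left(-1780 \right)} + J{\left(2104,1148 \right)}\right) = \left(4376208 - 100768\right) \left(-1780 + \left(1295 - 2104\right)\right) = 4275440 \left(-1780 + \left(1295 - 2104\right)\right) = 4275440 \left(-1780 - 809\right) = 4275440 \left(-2589\right) = -11069114160$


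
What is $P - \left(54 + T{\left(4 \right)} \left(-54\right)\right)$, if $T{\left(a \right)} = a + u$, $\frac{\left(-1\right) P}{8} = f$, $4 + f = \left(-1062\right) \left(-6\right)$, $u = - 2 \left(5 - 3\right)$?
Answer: $-50998$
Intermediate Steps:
$u = -4$ ($u = \left(-2\right) 2 = -4$)
$f = 6368$ ($f = -4 - -6372 = -4 + 6372 = 6368$)
$P = -50944$ ($P = \left(-8\right) 6368 = -50944$)
$T{\left(a \right)} = -4 + a$ ($T{\left(a \right)} = a - 4 = -4 + a$)
$P - \left(54 + T{\left(4 \right)} \left(-54\right)\right) = -50944 - \left(54 + \left(-4 + 4\right) \left(-54\right)\right) = -50944 - \left(54 + 0 \left(-54\right)\right) = -50944 - \left(54 + 0\right) = -50944 - 54 = -50998$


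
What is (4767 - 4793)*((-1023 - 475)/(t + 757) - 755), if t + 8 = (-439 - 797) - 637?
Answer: 5506293/281 ≈ 19595.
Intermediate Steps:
t = -1881 (t = -8 + ((-439 - 797) - 637) = -8 + (-1236 - 637) = -8 - 1873 = -1881)
(4767 - 4793)*((-1023 - 475)/(t + 757) - 755) = (4767 - 4793)*((-1023 - 475)/(-1881 + 757) - 755) = -26*(-1498/(-1124) - 755) = -26*(-1498*(-1/1124) - 755) = -26*(749/562 - 755) = -26*(-423561/562) = 5506293/281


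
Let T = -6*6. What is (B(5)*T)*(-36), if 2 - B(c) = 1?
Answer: 1296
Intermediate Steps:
B(c) = 1 (B(c) = 2 - 1*1 = 2 - 1 = 1)
T = -36
(B(5)*T)*(-36) = (1*(-36))*(-36) = -36*(-36) = 1296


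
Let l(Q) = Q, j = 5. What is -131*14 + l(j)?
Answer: -1829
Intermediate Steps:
-131*14 + l(j) = -131*14 + 5 = -1834 + 5 = -1829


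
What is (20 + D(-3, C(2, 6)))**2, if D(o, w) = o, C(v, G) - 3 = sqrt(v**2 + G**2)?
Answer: 289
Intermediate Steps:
C(v, G) = 3 + sqrt(G**2 + v**2) (C(v, G) = 3 + sqrt(v**2 + G**2) = 3 + sqrt(G**2 + v**2))
(20 + D(-3, C(2, 6)))**2 = (20 - 3)**2 = 17**2 = 289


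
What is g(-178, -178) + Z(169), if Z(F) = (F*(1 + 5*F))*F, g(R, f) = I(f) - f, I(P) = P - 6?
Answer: 24162600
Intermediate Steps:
I(P) = -6 + P
g(R, f) = -6 (g(R, f) = (-6 + f) - f = -6)
Z(F) = F**2*(1 + 5*F)
g(-178, -178) + Z(169) = -6 + 169**2*(1 + 5*169) = -6 + 28561*(1 + 845) = -6 + 28561*846 = -6 + 24162606 = 24162600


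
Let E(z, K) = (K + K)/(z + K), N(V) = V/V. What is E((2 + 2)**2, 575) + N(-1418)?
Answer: 1741/591 ≈ 2.9459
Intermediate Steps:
N(V) = 1
E(z, K) = 2*K/(K + z) (E(z, K) = (2*K)/(K + z) = 2*K/(K + z))
E((2 + 2)**2, 575) + N(-1418) = 2*575/(575 + (2 + 2)**2) + 1 = 2*575/(575 + 4**2) + 1 = 2*575/(575 + 16) + 1 = 2*575/591 + 1 = 2*575*(1/591) + 1 = 1150/591 + 1 = 1741/591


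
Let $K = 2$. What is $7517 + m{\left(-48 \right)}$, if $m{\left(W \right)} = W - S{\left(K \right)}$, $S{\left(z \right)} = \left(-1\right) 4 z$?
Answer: $7477$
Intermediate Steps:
$S{\left(z \right)} = - 4 z$
$m{\left(W \right)} = 8 + W$ ($m{\left(W \right)} = W - \left(-4\right) 2 = W - -8 = W + 8 = 8 + W$)
$7517 + m{\left(-48 \right)} = 7517 + \left(8 - 48\right) = 7517 - 40 = 7477$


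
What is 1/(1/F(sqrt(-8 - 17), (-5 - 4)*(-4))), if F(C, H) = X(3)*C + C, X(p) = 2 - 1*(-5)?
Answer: 40*I ≈ 40.0*I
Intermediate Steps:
X(p) = 7 (X(p) = 2 + 5 = 7)
F(C, H) = 8*C (F(C, H) = 7*C + C = 8*C)
1/(1/F(sqrt(-8 - 17), (-5 - 4)*(-4))) = 1/(1/(8*sqrt(-8 - 17))) = 1/(1/(8*sqrt(-25))) = 1/(1/(8*(5*I))) = 1/(1/(40*I)) = 1/(-I/40) = 40*I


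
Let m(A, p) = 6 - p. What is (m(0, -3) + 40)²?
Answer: 2401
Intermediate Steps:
(m(0, -3) + 40)² = ((6 - 1*(-3)) + 40)² = ((6 + 3) + 40)² = (9 + 40)² = 49² = 2401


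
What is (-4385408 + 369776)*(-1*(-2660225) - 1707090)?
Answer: -3827439406320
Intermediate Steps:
(-4385408 + 369776)*(-1*(-2660225) - 1707090) = -4015632*(2660225 - 1707090) = -4015632*953135 = -3827439406320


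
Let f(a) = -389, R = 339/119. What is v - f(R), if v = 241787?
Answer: 242176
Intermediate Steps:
R = 339/119 (R = 339*(1/119) = 339/119 ≈ 2.8487)
v - f(R) = 241787 - 1*(-389) = 241787 + 389 = 242176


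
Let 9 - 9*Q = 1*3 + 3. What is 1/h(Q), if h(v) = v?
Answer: 3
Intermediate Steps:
Q = ⅓ (Q = 1 - (1*3 + 3)/9 = 1 - (3 + 3)/9 = 1 - ⅑*6 = 1 - ⅔ = ⅓ ≈ 0.33333)
1/h(Q) = 1/(⅓) = 3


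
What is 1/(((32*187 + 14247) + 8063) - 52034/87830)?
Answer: 43915/1242504993 ≈ 3.5344e-5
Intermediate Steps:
1/(((32*187 + 14247) + 8063) - 52034/87830) = 1/(((5984 + 14247) + 8063) - 52034*1/87830) = 1/((20231 + 8063) - 26017/43915) = 1/(28294 - 26017/43915) = 1/(1242504993/43915) = 43915/1242504993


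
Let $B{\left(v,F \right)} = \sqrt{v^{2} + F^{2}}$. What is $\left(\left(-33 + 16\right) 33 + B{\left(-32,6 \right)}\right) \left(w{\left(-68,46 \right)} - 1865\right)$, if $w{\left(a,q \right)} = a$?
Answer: $1084413 - 3866 \sqrt{265} \approx 1.0215 \cdot 10^{6}$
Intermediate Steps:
$B{\left(v,F \right)} = \sqrt{F^{2} + v^{2}}$
$\left(\left(-33 + 16\right) 33 + B{\left(-32,6 \right)}\right) \left(w{\left(-68,46 \right)} - 1865\right) = \left(\left(-33 + 16\right) 33 + \sqrt{6^{2} + \left(-32\right)^{2}}\right) \left(-68 - 1865\right) = \left(\left(-17\right) 33 + \sqrt{36 + 1024}\right) \left(-1933\right) = \left(-561 + \sqrt{1060}\right) \left(-1933\right) = \left(-561 + 2 \sqrt{265}\right) \left(-1933\right) = 1084413 - 3866 \sqrt{265}$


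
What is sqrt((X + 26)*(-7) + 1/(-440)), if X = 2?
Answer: I*sqrt(9486510)/220 ≈ 14.0*I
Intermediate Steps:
sqrt((X + 26)*(-7) + 1/(-440)) = sqrt((2 + 26)*(-7) + 1/(-440)) = sqrt(28*(-7) - 1/440) = sqrt(-196 - 1/440) = sqrt(-86241/440) = I*sqrt(9486510)/220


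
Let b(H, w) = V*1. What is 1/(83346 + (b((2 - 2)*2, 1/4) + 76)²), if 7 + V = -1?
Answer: 1/87970 ≈ 1.1368e-5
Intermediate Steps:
V = -8 (V = -7 - 1 = -8)
b(H, w) = -8 (b(H, w) = -8*1 = -8)
1/(83346 + (b((2 - 2)*2, 1/4) + 76)²) = 1/(83346 + (-8 + 76)²) = 1/(83346 + 68²) = 1/(83346 + 4624) = 1/87970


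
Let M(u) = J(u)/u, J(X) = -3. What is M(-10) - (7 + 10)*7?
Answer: -1187/10 ≈ -118.70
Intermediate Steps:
M(u) = -3/u
M(-10) - (7 + 10)*7 = -3/(-10) - (7 + 10)*7 = -3*(-1/10) - 17*7 = 3/10 - 1*119 = 3/10 - 119 = -1187/10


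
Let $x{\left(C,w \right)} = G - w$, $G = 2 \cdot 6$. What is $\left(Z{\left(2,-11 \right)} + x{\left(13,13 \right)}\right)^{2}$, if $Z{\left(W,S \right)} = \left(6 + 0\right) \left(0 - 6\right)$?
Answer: $1369$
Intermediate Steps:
$G = 12$
$x{\left(C,w \right)} = 12 - w$
$Z{\left(W,S \right)} = -36$ ($Z{\left(W,S \right)} = 6 \left(-6\right) = -36$)
$\left(Z{\left(2,-11 \right)} + x{\left(13,13 \right)}\right)^{2} = \left(-36 + \left(12 - 13\right)\right)^{2} = \left(-36 - 1\right)^{2} = \left(-37\right)^{2} = 1369$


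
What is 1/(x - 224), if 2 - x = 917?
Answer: -1/1139 ≈ -0.00087796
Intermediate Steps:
x = -915 (x = 2 - 1*917 = 2 - 917 = -915)
1/(x - 224) = 1/(-915 - 224) = 1/(-1139) = -1/1139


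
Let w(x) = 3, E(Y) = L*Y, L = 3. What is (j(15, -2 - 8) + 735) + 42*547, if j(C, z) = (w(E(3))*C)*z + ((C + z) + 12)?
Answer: 23276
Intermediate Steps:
E(Y) = 3*Y
j(C, z) = 12 + C + z + 3*C*z (j(C, z) = (3*C)*z + ((C + z) + 12) = 3*C*z + (12 + C + z) = 12 + C + z + 3*C*z)
(j(15, -2 - 8) + 735) + 42*547 = ((12 + 15 + (-2 - 8) + 3*15*(-2 - 8)) + 735) + 42*547 = ((12 + 15 - 10 + 3*15*(-10)) + 735) + 22974 = ((12 + 15 - 10 - 450) + 735) + 22974 = (-433 + 735) + 22974 = 302 + 22974 = 23276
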